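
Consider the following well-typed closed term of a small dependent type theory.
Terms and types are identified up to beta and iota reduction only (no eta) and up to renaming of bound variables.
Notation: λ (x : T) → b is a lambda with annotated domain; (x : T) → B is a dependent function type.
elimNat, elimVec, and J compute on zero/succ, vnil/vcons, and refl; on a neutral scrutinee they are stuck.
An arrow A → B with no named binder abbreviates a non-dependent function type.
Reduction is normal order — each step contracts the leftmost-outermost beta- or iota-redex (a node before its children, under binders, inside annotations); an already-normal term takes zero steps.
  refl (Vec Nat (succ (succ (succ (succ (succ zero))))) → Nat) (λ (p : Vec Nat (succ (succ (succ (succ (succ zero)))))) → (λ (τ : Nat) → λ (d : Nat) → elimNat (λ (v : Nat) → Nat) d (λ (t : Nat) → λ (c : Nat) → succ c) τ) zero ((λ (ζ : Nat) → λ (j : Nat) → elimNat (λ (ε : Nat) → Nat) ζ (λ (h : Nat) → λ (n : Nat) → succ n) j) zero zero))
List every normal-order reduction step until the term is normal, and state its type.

normal-order reduction:
  refl (Vec Nat (succ (succ (succ (succ (succ zero))))) → Nat) (λ (p : Vec Nat (succ (succ (succ (succ (succ zero)))))) → (λ (τ : Nat) → λ (d : Nat) → elimNat (λ (v : Nat) → Nat) d (λ (t : Nat) → λ (c : Nat) → succ c) τ) zero ((λ (ζ : Nat) → λ (j : Nat) → elimNat (λ (ε : Nat) → Nat) ζ (λ (h : Nat) → λ (n : Nat) → succ n) j) zero zero))
  ~> refl (Vec Nat (succ (succ (succ (succ (succ zero))))) → Nat) (λ (p : Vec Nat (succ (succ (succ (succ (succ zero)))))) → (λ (τ : Nat) → elimNat (λ (d : Nat) → Nat) τ (λ (v : Nat) → λ (t : Nat) → succ t) zero) ((λ (c : Nat) → λ (ζ : Nat) → elimNat (λ (j : Nat) → Nat) c (λ (ε : Nat) → λ (h : Nat) → succ h) ζ) zero zero))
  ~> refl (Vec Nat (succ (succ (succ (succ (succ zero))))) → Nat) (λ (p : Vec Nat (succ (succ (succ (succ (succ zero)))))) → elimNat (λ (τ : Nat) → Nat) ((λ (d : Nat) → λ (v : Nat) → elimNat (λ (t : Nat) → Nat) d (λ (c : Nat) → λ (ζ : Nat) → succ ζ) v) zero zero) (λ (j : Nat) → λ (ε : Nat) → succ ε) zero)
  ~> refl (Vec Nat (succ (succ (succ (succ (succ zero))))) → Nat) (λ (p : Vec Nat (succ (succ (succ (succ (succ zero)))))) → (λ (τ : Nat) → λ (d : Nat) → elimNat (λ (v : Nat) → Nat) τ (λ (t : Nat) → λ (c : Nat) → succ c) d) zero zero)
  ~> refl (Vec Nat (succ (succ (succ (succ (succ zero))))) → Nat) (λ (p : Vec Nat (succ (succ (succ (succ (succ zero)))))) → (λ (τ : Nat) → elimNat (λ (d : Nat) → Nat) zero (λ (v : Nat) → λ (t : Nat) → succ t) τ) zero)
  ~> refl (Vec Nat (succ (succ (succ (succ (succ zero))))) → Nat) (λ (p : Vec Nat (succ (succ (succ (succ (succ zero)))))) → elimNat (λ (τ : Nat) → Nat) zero (λ (d : Nat) → λ (v : Nat) → succ v) zero)
  ~> refl (Vec Nat (succ (succ (succ (succ (succ zero))))) → Nat) (λ (p : Vec Nat (succ (succ (succ (succ (succ zero)))))) → zero)
the term's type:
  Eq (Vec Nat (succ (succ (succ (succ (succ zero))))) → Nat) (λ (p : Vec Nat (succ (succ (succ (succ (succ zero)))))) → zero) (λ (τ : Vec Nat (succ (succ (succ (succ (succ zero)))))) → zero)


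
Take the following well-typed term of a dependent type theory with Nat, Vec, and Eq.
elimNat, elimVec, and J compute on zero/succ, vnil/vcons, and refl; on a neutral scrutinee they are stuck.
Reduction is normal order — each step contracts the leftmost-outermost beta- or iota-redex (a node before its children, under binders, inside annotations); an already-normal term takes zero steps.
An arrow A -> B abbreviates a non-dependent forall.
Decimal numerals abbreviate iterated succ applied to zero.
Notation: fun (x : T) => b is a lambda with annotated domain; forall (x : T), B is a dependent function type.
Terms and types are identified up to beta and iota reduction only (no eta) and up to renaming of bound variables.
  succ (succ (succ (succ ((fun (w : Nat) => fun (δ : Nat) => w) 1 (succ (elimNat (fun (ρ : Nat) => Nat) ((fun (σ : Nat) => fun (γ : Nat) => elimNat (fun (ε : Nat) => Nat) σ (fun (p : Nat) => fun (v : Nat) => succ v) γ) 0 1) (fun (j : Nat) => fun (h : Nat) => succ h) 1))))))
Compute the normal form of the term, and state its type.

resulting normal form:
  5
type:
  Nat


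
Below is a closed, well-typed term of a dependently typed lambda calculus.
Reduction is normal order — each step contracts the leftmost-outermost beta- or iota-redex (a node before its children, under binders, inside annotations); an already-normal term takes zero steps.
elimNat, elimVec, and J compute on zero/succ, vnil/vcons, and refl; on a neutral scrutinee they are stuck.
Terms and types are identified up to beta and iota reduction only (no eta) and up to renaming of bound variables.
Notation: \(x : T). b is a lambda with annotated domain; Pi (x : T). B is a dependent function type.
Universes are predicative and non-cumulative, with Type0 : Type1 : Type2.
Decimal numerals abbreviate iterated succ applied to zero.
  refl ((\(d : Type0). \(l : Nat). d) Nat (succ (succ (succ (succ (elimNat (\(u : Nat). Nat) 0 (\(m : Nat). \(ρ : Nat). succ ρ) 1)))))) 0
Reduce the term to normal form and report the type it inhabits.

normal form:
  refl Nat 0
inferred type:
  Eq Nat 0 0
observation: the term reaches its normal form after 2 normal-order steps.


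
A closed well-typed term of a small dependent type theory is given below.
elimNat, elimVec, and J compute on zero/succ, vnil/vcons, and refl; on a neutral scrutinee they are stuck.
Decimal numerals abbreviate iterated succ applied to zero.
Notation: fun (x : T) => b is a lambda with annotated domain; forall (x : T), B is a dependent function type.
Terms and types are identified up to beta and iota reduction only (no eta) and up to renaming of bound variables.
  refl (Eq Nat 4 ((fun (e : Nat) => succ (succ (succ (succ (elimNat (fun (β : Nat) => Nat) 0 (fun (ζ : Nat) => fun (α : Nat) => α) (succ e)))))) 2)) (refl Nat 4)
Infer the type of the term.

the term's type:
  Eq (Eq Nat 4 4) (refl Nat 4) (refl Nat 4)


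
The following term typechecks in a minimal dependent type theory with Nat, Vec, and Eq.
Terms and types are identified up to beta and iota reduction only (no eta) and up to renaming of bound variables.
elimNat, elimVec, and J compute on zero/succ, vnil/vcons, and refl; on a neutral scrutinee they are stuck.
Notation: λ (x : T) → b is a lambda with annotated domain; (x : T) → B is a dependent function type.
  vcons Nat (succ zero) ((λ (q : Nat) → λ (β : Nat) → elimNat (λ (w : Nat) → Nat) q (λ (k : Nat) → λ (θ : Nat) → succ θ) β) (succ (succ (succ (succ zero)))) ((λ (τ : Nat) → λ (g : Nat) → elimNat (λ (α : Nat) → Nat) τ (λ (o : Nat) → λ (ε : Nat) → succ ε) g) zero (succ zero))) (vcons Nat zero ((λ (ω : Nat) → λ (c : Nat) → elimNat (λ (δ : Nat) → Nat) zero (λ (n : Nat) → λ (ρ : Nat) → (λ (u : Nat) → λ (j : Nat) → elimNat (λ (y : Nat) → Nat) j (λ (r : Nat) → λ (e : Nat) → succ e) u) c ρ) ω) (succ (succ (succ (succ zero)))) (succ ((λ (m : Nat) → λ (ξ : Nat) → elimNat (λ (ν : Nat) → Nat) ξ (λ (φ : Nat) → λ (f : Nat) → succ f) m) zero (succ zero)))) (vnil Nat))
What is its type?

type:
  Vec Nat (succ (succ zero))


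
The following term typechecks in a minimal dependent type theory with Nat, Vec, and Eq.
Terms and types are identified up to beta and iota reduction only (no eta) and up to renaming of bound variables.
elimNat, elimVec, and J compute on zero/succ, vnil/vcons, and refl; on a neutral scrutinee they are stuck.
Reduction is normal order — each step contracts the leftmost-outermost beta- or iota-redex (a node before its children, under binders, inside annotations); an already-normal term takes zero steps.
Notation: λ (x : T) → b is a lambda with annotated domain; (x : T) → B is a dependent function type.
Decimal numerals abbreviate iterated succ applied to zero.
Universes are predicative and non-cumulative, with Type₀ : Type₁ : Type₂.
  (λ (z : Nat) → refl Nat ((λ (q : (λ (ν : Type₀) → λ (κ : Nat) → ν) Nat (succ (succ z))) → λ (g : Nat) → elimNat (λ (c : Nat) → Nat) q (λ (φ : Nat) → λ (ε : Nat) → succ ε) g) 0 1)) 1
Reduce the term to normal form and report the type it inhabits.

normal form:
  refl Nat 1
the term's type:
  Eq Nat 1 1


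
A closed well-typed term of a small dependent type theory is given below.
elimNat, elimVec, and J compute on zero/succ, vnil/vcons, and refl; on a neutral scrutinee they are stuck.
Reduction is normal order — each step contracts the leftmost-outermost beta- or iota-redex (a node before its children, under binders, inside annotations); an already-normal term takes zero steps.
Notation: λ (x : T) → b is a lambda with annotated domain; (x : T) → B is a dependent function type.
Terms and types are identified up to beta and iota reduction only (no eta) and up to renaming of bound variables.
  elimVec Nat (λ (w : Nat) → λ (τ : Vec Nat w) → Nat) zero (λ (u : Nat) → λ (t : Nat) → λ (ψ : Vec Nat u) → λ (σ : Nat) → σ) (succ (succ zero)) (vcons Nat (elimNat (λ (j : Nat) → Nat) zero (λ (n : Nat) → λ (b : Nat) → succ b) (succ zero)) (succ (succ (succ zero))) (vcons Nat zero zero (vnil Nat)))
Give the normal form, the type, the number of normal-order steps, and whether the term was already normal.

resulting normal form:
  zero
the term's type:
  Nat
reduction steps (normal order): 11
started in normal form: no
first contracted redex: an elimVec iota-redex


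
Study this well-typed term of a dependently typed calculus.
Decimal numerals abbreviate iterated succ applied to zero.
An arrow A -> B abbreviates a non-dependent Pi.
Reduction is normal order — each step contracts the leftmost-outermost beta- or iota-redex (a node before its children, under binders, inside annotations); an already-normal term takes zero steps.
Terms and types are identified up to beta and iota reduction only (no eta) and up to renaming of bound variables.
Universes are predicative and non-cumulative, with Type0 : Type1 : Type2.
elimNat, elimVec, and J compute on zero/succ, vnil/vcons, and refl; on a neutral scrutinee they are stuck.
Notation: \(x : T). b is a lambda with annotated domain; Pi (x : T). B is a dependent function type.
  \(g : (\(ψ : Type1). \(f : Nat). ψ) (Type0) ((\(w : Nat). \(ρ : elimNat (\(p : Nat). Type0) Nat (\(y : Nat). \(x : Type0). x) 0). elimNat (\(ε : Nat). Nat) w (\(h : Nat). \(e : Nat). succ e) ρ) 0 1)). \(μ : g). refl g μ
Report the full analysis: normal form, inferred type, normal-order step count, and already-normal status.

reduced normal form:
  \(g : Type0). \(ψ : g). refl g ψ
the term's type:
  Pi (g : Type0). Pi (ψ : g). Eq g ψ ψ
reduction steps (normal order): 2
already normal: no
first redex: a beta-redex


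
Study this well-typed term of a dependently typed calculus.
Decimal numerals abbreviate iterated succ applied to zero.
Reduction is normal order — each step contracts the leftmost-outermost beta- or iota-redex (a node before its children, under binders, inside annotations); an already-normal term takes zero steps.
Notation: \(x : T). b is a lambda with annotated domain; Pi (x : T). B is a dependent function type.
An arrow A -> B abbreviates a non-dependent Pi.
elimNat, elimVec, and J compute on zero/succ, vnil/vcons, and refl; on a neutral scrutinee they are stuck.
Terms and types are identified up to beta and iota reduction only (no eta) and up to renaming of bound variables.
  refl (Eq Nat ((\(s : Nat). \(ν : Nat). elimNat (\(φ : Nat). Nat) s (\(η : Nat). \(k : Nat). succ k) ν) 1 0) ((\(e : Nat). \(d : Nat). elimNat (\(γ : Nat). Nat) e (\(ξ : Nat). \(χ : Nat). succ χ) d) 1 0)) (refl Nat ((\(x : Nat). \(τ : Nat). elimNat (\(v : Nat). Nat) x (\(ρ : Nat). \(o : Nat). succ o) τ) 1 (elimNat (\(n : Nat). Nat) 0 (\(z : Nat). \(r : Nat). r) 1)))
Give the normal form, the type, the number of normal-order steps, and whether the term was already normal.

normal form:
  refl (Eq Nat 1 1) (refl Nat 1)
inferred type:
  Eq (Eq Nat 1 1) (refl Nat 1) (refl Nat 1)
reduction steps (normal order): 13
already normal: no
first redex: a beta-redex


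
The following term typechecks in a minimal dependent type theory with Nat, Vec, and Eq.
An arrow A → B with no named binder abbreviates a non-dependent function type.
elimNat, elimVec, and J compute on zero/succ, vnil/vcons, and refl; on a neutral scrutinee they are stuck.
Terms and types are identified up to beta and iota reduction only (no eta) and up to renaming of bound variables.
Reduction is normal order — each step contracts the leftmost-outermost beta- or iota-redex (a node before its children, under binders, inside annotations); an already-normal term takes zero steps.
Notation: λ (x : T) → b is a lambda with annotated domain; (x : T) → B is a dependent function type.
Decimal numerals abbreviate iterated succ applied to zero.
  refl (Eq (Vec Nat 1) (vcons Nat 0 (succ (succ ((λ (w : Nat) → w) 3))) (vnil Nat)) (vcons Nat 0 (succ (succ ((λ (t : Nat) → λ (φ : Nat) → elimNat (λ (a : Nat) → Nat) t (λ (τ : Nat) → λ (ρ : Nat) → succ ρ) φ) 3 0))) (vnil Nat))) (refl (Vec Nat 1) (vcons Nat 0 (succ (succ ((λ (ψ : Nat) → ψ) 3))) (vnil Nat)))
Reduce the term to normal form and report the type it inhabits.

resulting normal form:
  refl (Eq (Vec Nat 1) (vcons Nat 0 5 (vnil Nat)) (vcons Nat 0 5 (vnil Nat))) (refl (Vec Nat 1) (vcons Nat 0 5 (vnil Nat)))
inferred type:
  Eq (Eq (Vec Nat 1) (vcons Nat 0 5 (vnil Nat)) (vcons Nat 0 5 (vnil Nat))) (refl (Vec Nat 1) (vcons Nat 0 5 (vnil Nat))) (refl (Vec Nat 1) (vcons Nat 0 5 (vnil Nat)))
observation: the leftmost-outermost redex is a beta-redex, and normalization takes 5 steps.


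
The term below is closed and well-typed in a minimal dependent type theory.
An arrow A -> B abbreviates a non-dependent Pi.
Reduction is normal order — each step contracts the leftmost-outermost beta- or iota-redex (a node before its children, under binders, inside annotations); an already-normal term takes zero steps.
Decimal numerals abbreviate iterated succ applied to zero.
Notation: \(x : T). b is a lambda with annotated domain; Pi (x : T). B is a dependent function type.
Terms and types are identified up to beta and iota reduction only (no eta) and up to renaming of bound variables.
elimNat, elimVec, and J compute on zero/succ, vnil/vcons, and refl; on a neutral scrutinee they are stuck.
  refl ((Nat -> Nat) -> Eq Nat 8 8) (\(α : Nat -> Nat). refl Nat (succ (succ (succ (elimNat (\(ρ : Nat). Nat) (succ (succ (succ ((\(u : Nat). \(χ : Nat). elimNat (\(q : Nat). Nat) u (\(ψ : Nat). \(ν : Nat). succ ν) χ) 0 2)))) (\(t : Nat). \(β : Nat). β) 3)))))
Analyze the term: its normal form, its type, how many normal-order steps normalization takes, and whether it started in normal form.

resulting normal form:
  refl ((Nat -> Nat) -> Eq Nat 8 8) (\(α : Nat -> Nat). refl Nat 8)
the term's type:
  Eq ((Nat -> Nat) -> Eq Nat 8 8) (\(α : Nat -> Nat). refl Nat 8) (\(ρ : Nat -> Nat). refl Nat 8)
steps to reach normal form (normal order): 19
started in normal form: no
first contracted redex: an elimNat iota-redex


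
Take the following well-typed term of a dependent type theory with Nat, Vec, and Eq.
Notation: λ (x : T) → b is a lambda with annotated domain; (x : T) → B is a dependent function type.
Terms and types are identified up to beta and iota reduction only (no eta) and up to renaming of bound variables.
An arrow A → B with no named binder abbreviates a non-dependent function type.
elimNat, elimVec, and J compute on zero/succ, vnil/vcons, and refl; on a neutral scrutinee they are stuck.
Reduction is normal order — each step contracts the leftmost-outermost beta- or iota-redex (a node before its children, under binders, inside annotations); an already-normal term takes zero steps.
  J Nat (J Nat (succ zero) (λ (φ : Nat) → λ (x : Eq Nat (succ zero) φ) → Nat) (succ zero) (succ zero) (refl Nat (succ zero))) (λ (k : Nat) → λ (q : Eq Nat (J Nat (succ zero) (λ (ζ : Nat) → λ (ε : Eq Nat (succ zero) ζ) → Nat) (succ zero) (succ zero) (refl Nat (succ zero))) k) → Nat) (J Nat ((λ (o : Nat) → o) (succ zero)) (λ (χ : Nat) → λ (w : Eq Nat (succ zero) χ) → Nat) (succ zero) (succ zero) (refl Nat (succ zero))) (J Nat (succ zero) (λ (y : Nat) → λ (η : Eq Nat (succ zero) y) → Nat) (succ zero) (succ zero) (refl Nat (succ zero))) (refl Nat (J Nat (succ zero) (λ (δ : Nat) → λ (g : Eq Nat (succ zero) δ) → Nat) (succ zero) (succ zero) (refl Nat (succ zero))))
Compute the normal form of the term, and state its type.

reduced normal form:
  succ zero
type:
  Nat
observation: reduction starts at a J iota-redex, and 2 normal-order steps reach the normal form.


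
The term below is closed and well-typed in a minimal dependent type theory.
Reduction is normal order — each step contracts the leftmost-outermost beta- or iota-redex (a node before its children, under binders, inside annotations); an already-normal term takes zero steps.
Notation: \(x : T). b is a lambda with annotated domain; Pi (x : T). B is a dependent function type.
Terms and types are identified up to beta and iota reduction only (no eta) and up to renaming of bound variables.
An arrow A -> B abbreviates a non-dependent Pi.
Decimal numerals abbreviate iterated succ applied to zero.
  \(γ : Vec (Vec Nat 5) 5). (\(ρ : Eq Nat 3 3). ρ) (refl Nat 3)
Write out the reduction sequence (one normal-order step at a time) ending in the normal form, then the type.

normal-order reduction sequence:
  \(γ : Vec (Vec Nat 5) 5). (\(ρ : Eq Nat 3 3). ρ) (refl Nat 3)
  ~> \(γ : Vec (Vec Nat 5) 5). refl Nat 3
inferred type:
  Vec (Vec Nat 5) 5 -> Eq Nat 3 3


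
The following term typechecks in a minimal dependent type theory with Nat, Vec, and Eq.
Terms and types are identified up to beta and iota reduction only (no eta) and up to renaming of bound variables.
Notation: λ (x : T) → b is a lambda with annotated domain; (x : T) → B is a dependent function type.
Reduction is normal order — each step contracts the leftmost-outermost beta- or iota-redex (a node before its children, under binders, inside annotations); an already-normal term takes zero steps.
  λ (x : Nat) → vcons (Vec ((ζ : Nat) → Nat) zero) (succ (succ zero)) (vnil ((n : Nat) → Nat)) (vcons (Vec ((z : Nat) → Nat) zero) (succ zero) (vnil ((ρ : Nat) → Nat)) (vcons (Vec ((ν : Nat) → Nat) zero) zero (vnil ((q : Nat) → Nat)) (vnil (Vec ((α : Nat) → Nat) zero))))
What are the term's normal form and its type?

normal form:
  λ (x : Nat) → vcons (Vec ((ζ : Nat) → Nat) zero) (succ (succ zero)) (vnil ((n : Nat) → Nat)) (vcons (Vec ((z : Nat) → Nat) zero) (succ zero) (vnil ((ρ : Nat) → Nat)) (vcons (Vec ((ν : Nat) → Nat) zero) zero (vnil ((q : Nat) → Nat)) (vnil (Vec ((α : Nat) → Nat) zero))))
inferred type:
  (x : Nat) → Vec (Vec ((ζ : Nat) → Nat) zero) (succ (succ (succ zero)))
observation: the term is already in normal form.


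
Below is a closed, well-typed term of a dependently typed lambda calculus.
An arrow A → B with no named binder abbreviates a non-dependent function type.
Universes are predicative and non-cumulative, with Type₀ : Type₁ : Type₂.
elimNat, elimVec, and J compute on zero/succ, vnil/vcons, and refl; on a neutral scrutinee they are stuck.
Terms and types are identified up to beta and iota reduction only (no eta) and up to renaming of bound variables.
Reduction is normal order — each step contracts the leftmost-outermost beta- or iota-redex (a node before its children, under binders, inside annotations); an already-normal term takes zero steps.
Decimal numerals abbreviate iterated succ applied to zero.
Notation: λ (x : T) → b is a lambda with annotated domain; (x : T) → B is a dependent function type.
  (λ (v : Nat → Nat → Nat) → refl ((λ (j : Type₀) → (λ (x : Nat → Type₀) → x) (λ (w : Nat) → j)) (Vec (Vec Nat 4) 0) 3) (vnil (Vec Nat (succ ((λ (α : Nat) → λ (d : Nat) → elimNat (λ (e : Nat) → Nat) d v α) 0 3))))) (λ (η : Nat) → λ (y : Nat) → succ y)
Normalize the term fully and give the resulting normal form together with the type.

normal form:
  refl (Vec (Vec Nat 4) 0) (vnil (Vec Nat 4))
inferred type:
  Eq (Vec (Vec Nat 4) 0) (vnil (Vec Nat 4)) (vnil (Vec Nat 4))
observation: the first redex contracted is a beta-redex; the normal form is reached in 7 normal-order steps.


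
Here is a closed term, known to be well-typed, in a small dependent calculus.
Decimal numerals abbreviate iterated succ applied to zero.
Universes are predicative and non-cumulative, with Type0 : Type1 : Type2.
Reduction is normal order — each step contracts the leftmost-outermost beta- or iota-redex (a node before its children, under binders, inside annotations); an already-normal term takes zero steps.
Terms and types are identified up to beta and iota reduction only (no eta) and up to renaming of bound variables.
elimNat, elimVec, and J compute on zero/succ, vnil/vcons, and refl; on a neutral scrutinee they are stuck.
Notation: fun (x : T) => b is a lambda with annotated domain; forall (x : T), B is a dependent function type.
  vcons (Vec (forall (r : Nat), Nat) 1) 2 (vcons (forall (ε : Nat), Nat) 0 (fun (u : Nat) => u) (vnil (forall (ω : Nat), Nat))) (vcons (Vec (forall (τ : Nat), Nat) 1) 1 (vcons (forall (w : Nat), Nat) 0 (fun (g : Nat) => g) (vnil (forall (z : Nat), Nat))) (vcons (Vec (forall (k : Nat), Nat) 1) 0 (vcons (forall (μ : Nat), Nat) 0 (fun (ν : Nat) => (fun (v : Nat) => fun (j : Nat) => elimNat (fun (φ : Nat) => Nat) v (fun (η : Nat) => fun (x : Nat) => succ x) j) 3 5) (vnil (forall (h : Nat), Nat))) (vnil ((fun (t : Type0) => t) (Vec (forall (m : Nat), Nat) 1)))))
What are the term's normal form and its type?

normal form:
  vcons (Vec (forall (r : Nat), Nat) 1) 2 (vcons (forall (ε : Nat), Nat) 0 (fun (u : Nat) => u) (vnil (forall (ω : Nat), Nat))) (vcons (Vec (forall (τ : Nat), Nat) 1) 1 (vcons (forall (w : Nat), Nat) 0 (fun (g : Nat) => g) (vnil (forall (z : Nat), Nat))) (vcons (Vec (forall (k : Nat), Nat) 1) 0 (vcons (forall (μ : Nat), Nat) 0 (fun (ν : Nat) => 8) (vnil (forall (v : Nat), Nat))) (vnil (Vec (forall (j : Nat), Nat) 1))))
inferred type:
  Vec (Vec (forall (r : Nat), Nat) 1) 3
observation: 19 normal-order steps separate the term from its normal form.


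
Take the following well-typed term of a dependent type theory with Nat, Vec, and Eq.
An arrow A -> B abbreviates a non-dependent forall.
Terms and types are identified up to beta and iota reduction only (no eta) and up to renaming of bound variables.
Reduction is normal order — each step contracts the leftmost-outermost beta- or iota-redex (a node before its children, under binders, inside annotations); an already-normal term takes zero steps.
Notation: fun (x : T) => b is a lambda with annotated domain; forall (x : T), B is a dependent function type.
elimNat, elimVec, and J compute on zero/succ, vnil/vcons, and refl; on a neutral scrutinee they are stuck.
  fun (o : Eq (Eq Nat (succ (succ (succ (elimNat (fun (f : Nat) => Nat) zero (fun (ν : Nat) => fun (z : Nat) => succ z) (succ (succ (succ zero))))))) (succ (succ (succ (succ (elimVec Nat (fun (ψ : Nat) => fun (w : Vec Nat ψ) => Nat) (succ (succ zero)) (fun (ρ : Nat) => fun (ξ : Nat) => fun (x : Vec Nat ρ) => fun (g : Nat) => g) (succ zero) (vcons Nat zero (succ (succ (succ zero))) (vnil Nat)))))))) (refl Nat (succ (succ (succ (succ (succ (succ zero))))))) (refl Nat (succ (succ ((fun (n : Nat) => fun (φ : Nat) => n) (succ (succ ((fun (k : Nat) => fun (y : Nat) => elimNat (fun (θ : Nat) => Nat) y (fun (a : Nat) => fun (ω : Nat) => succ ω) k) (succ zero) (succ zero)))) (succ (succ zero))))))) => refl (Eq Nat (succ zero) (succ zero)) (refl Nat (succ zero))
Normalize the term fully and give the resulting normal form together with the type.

normal form:
  fun (o : Eq (Eq Nat (succ (succ (succ (succ (succ (succ zero)))))) (succ (succ (succ (succ (succ (succ zero))))))) (refl Nat (succ (succ (succ (succ (succ (succ zero))))))) (refl Nat (succ (succ (succ (succ (succ (succ zero)))))))) => refl (Eq Nat (succ zero) (succ zero)) (refl Nat (succ zero))
type:
  Eq (Eq Nat (succ (succ (succ (succ (succ (succ zero)))))) (succ (succ (succ (succ (succ (succ zero))))))) (refl Nat (succ (succ (succ (succ (succ (succ zero))))))) (refl Nat (succ (succ (succ (succ (succ (succ zero))))))) -> Eq (Eq Nat (succ zero) (succ zero)) (refl Nat (succ zero)) (refl Nat (succ zero))
observation: normalization takes exactly 24 steps under the normal-order strategy.


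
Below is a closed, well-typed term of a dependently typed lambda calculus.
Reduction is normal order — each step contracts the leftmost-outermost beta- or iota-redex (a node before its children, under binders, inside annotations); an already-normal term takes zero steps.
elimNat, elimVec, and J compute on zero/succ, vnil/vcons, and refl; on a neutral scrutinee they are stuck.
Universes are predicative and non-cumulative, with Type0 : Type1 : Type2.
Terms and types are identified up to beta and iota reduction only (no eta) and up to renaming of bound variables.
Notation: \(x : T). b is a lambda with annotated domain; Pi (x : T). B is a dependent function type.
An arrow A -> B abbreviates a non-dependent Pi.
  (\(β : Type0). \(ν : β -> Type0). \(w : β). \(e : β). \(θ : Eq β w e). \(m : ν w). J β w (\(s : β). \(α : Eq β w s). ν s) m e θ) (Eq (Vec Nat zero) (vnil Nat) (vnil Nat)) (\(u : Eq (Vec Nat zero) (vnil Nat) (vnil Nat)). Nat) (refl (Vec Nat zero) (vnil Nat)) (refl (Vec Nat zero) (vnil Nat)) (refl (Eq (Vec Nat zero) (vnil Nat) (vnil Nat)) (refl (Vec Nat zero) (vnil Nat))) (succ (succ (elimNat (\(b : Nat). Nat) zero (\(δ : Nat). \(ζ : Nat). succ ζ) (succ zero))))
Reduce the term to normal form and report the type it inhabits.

normal form:
  succ (succ (succ zero))
type:
  Nat


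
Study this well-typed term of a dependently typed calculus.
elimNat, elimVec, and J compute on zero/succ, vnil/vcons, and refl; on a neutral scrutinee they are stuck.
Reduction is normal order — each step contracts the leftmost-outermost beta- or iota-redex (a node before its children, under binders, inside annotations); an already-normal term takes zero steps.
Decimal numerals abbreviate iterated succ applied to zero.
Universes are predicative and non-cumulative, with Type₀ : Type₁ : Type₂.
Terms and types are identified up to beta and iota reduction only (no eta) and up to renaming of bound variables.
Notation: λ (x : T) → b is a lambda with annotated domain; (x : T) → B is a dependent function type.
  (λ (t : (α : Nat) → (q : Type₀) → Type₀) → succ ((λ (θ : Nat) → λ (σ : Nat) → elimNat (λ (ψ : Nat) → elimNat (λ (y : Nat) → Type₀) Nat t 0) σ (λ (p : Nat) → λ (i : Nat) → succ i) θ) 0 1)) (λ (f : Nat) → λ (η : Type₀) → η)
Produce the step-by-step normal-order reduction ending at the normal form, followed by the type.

normal-order reduction sequence:
  (λ (t : (α : Nat) → (q : Type₀) → Type₀) → succ ((λ (θ : Nat) → λ (σ : Nat) → elimNat (λ (ψ : Nat) → elimNat (λ (y : Nat) → Type₀) Nat t 0) σ (λ (p : Nat) → λ (i : Nat) → succ i) θ) 0 1)) (λ (f : Nat) → λ (η : Type₀) → η)
  ~> succ ((λ (t : Nat) → λ (α : Nat) → elimNat (λ (q : Nat) → elimNat (λ (θ : Nat) → Type₀) Nat (λ (σ : Nat) → λ (ψ : Type₀) → ψ) 0) α (λ (y : Nat) → λ (p : Nat) → succ p) t) 0 1)
  ~> succ ((λ (t : Nat) → elimNat (λ (α : Nat) → elimNat (λ (q : Nat) → Type₀) Nat (λ (θ : Nat) → λ (σ : Type₀) → σ) 0) t (λ (ψ : Nat) → λ (y : Nat) → succ y) 0) 1)
  ~> succ (elimNat (λ (t : Nat) → elimNat (λ (α : Nat) → Type₀) Nat (λ (q : Nat) → λ (θ : Type₀) → θ) 0) 1 (λ (σ : Nat) → λ (ψ : Nat) → succ ψ) 0)
  ~> 2
type:
  Nat


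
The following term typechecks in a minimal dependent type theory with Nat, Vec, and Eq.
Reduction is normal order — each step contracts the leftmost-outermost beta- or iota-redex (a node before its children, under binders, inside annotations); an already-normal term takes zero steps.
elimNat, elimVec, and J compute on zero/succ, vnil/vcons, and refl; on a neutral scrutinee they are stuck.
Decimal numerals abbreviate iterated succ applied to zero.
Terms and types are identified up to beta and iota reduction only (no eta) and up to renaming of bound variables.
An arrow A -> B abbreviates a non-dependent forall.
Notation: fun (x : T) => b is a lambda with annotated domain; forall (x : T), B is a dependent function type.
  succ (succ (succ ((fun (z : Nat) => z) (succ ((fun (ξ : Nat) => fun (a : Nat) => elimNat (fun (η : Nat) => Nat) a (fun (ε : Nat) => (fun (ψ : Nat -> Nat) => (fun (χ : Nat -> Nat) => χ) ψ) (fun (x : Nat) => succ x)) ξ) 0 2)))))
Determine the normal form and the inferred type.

reduced normal form:
  6
type:
  Nat


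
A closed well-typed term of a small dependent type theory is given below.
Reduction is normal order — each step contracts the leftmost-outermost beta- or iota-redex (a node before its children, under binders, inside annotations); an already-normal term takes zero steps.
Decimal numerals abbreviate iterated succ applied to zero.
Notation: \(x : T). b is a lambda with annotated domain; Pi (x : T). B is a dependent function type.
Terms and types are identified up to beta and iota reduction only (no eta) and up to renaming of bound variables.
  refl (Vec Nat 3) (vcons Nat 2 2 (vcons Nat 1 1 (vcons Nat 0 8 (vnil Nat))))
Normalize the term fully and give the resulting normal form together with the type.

reduced normal form:
  refl (Vec Nat 3) (vcons Nat 2 2 (vcons Nat 1 1 (vcons Nat 0 8 (vnil Nat))))
the term's type:
  Eq (Vec Nat 3) (vcons Nat 2 2 (vcons Nat 1 1 (vcons Nat 0 8 (vnil Nat)))) (vcons Nat 2 2 (vcons Nat 1 1 (vcons Nat 0 8 (vnil Nat))))
observation: the term is already in normal form.


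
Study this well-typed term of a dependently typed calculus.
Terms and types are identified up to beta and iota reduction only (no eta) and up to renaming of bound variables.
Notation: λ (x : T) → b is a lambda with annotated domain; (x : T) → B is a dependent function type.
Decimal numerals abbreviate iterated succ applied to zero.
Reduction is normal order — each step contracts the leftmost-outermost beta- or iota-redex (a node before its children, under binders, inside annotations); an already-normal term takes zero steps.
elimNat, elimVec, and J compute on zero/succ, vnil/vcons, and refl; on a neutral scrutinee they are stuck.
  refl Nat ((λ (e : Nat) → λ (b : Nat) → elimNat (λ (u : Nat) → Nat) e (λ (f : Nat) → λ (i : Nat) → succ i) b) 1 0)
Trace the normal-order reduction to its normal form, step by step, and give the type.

normal-order reduction:
  refl Nat ((λ (e : Nat) → λ (b : Nat) → elimNat (λ (u : Nat) → Nat) e (λ (f : Nat) → λ (i : Nat) → succ i) b) 1 0)
  ~> refl Nat ((λ (e : Nat) → elimNat (λ (b : Nat) → Nat) 1 (λ (u : Nat) → λ (f : Nat) → succ f) e) 0)
  ~> refl Nat (elimNat (λ (e : Nat) → Nat) 1 (λ (b : Nat) → λ (u : Nat) → succ u) 0)
  ~> refl Nat 1
the term's type:
  Eq Nat 1 1


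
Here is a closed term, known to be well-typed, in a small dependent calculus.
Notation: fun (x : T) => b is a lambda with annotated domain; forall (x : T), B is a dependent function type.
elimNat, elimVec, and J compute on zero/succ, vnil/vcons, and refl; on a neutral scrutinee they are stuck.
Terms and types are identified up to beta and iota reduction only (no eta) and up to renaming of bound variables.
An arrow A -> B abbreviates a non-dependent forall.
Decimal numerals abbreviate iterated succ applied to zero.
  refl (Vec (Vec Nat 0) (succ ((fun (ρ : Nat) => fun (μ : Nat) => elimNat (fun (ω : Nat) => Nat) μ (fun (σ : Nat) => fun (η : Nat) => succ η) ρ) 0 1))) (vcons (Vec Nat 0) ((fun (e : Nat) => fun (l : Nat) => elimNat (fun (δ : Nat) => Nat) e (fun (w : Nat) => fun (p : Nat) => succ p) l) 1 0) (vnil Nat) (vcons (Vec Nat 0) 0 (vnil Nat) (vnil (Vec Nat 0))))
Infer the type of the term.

inferred type:
  Eq (Vec (Vec Nat 0) 2) (vcons (Vec Nat 0) 1 (vnil Nat) (vcons (Vec Nat 0) 0 (vnil Nat) (vnil (Vec Nat 0)))) (vcons (Vec Nat 0) 1 (vnil Nat) (vcons (Vec Nat 0) 0 (vnil Nat) (vnil (Vec Nat 0))))


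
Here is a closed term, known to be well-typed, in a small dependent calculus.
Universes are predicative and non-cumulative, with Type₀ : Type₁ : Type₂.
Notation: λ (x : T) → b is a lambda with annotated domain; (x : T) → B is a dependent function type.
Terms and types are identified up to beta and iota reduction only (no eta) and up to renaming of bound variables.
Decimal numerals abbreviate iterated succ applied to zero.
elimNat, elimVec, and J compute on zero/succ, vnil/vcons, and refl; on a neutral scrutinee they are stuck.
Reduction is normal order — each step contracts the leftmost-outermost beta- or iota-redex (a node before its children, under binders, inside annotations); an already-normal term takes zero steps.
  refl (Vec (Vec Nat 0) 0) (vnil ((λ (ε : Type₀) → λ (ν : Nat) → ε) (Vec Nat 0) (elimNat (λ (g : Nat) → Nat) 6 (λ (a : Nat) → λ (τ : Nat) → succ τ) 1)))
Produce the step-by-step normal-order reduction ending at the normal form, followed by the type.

normal-order reduction sequence:
  refl (Vec (Vec Nat 0) 0) (vnil ((λ (ε : Type₀) → λ (ν : Nat) → ε) (Vec Nat 0) (elimNat (λ (g : Nat) → Nat) 6 (λ (a : Nat) → λ (τ : Nat) → succ τ) 1)))
  ~> refl (Vec (Vec Nat 0) 0) (vnil ((λ (ε : Nat) → Vec Nat 0) (elimNat (λ (ν : Nat) → Nat) 6 (λ (g : Nat) → λ (a : Nat) → succ a) 1)))
  ~> refl (Vec (Vec Nat 0) 0) (vnil (Vec Nat 0))
the term's type:
  Eq (Vec (Vec Nat 0) 0) (vnil (Vec Nat 0)) (vnil (Vec Nat 0))


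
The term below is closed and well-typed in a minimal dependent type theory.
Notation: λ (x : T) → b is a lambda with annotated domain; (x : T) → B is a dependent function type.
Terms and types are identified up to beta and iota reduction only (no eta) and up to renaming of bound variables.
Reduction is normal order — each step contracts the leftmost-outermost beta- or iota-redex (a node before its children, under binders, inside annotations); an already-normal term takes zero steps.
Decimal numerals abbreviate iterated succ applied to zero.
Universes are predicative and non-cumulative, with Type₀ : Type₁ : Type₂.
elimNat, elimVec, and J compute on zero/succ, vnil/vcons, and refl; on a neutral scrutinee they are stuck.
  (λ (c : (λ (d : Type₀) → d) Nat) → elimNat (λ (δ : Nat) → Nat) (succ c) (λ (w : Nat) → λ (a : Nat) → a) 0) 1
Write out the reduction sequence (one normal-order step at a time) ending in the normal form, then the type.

normal-order reduction:
  (λ (c : (λ (d : Type₀) → d) Nat) → elimNat (λ (δ : Nat) → Nat) (succ c) (λ (w : Nat) → λ (a : Nat) → a) 0) 1
  ~> elimNat (λ (c : Nat) → Nat) 2 (λ (d : Nat) → λ (δ : Nat) → δ) 0
  ~> 2
the term's type:
  Nat


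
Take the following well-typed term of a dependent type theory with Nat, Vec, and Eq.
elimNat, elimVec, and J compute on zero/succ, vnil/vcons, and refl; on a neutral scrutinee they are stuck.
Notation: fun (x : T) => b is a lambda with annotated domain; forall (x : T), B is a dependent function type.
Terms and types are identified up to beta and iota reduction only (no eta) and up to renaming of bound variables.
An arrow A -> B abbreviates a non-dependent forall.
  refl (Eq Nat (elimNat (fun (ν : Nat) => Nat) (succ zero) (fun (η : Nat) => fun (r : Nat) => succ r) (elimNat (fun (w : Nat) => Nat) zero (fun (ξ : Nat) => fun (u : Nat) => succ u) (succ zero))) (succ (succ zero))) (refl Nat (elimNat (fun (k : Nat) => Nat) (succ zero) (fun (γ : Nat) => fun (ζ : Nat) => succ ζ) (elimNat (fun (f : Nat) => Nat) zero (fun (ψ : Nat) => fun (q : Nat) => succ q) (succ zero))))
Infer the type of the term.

the term's type:
  Eq (Eq Nat (succ (succ zero)) (succ (succ zero))) (refl Nat (succ (succ zero))) (refl Nat (succ (succ zero)))


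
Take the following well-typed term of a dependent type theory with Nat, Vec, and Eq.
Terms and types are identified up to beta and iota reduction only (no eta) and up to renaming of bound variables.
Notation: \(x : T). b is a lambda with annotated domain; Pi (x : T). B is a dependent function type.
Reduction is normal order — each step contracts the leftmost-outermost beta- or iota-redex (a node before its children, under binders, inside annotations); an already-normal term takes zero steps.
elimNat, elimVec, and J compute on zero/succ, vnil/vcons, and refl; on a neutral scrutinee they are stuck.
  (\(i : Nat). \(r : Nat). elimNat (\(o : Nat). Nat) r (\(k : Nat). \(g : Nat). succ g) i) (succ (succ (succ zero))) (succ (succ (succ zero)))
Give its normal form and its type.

reduced normal form:
  succ (succ (succ (succ (succ (succ zero)))))
inferred type:
  Nat


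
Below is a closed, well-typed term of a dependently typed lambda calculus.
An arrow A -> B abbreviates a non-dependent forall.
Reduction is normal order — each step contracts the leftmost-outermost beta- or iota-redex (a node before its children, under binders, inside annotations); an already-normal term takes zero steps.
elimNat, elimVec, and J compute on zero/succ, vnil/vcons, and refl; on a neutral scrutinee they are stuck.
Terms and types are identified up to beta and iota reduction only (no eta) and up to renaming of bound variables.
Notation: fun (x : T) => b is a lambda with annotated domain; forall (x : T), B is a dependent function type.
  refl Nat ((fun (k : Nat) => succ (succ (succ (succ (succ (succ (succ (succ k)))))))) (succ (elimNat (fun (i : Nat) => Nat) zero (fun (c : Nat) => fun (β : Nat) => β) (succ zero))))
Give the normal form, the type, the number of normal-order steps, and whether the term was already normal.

resulting normal form:
  refl Nat (succ (succ (succ (succ (succ (succ (succ (succ (succ zero)))))))))
inferred type:
  Eq Nat (succ (succ (succ (succ (succ (succ (succ (succ (succ zero))))))))) (succ (succ (succ (succ (succ (succ (succ (succ (succ zero)))))))))
steps to reach normal form (normal order): 5
started in normal form: no
first contracted redex: a beta-redex


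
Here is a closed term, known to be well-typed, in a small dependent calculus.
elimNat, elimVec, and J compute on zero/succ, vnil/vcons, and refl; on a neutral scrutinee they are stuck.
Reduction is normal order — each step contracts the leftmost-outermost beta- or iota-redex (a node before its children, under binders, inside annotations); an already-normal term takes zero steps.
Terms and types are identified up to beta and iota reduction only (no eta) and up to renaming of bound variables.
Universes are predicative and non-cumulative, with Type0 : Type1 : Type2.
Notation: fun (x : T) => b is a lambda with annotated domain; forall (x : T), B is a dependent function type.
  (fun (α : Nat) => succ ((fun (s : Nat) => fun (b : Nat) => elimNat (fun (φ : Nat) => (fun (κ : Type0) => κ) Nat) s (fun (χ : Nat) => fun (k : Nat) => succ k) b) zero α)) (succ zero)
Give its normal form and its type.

normal form:
  succ (succ zero)
type:
  Nat
observation: normalization takes exactly 7 steps under the normal-order strategy.


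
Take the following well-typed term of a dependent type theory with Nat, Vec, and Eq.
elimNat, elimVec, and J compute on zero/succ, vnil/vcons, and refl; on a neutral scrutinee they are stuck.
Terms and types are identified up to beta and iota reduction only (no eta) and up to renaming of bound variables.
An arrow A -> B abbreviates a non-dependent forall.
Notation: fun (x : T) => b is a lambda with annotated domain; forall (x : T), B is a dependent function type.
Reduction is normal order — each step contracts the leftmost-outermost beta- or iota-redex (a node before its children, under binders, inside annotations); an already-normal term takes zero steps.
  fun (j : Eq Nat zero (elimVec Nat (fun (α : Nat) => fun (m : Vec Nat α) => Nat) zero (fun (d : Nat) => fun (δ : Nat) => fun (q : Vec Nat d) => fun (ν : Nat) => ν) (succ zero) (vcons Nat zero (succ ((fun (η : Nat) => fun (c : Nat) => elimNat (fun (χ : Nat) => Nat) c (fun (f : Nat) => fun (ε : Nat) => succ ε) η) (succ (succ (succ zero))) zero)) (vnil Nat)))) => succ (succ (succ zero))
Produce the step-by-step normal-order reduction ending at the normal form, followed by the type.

normal-order reduction sequence:
  fun (j : Eq Nat zero (elimVec Nat (fun (α : Nat) => fun (m : Vec Nat α) => Nat) zero (fun (d : Nat) => fun (δ : Nat) => fun (q : Vec Nat d) => fun (ν : Nat) => ν) (succ zero) (vcons Nat zero (succ ((fun (η : Nat) => fun (c : Nat) => elimNat (fun (χ : Nat) => Nat) c (fun (f : Nat) => fun (ε : Nat) => succ ε) η) (succ (succ (succ zero))) zero)) (vnil Nat)))) => succ (succ (succ zero))
  ~> fun (j : Eq Nat zero ((fun (α : Nat) => fun (m : Nat) => fun (d : Vec Nat α) => fun (δ : Nat) => δ) zero (succ ((fun (q : Nat) => fun (ν : Nat) => elimNat (fun (η : Nat) => Nat) ν (fun (c : Nat) => fun (χ : Nat) => succ χ) q) (succ (succ (succ zero))) zero)) (vnil Nat) (elimVec Nat (fun (f : Nat) => fun (ε : Vec Nat f) => Nat) zero (fun (b : Nat) => fun (k : Nat) => fun (θ : Vec Nat b) => fun (u : Nat) => u) zero (vnil Nat)))) => succ (succ (succ zero))
  ~> fun (j : Eq Nat zero ((fun (α : Nat) => fun (m : Vec Nat zero) => fun (d : Nat) => d) (succ ((fun (δ : Nat) => fun (q : Nat) => elimNat (fun (ν : Nat) => Nat) q (fun (η : Nat) => fun (c : Nat) => succ c) δ) (succ (succ (succ zero))) zero)) (vnil Nat) (elimVec Nat (fun (χ : Nat) => fun (f : Vec Nat χ) => Nat) zero (fun (ε : Nat) => fun (b : Nat) => fun (k : Vec Nat ε) => fun (θ : Nat) => θ) zero (vnil Nat)))) => succ (succ (succ zero))
  ~> fun (j : Eq Nat zero ((fun (α : Vec Nat zero) => fun (m : Nat) => m) (vnil Nat) (elimVec Nat (fun (d : Nat) => fun (δ : Vec Nat d) => Nat) zero (fun (q : Nat) => fun (ν : Nat) => fun (η : Vec Nat q) => fun (c : Nat) => c) zero (vnil Nat)))) => succ (succ (succ zero))
  ~> fun (j : Eq Nat zero ((fun (α : Nat) => α) (elimVec Nat (fun (m : Nat) => fun (d : Vec Nat m) => Nat) zero (fun (δ : Nat) => fun (q : Nat) => fun (ν : Vec Nat δ) => fun (η : Nat) => η) zero (vnil Nat)))) => succ (succ (succ zero))
  ~> fun (j : Eq Nat zero (elimVec Nat (fun (α : Nat) => fun (m : Vec Nat α) => Nat) zero (fun (d : Nat) => fun (δ : Nat) => fun (q : Vec Nat d) => fun (ν : Nat) => ν) zero (vnil Nat))) => succ (succ (succ zero))
  ~> fun (j : Eq Nat zero zero) => succ (succ (succ zero))
inferred type:
  Eq Nat zero zero -> Nat
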